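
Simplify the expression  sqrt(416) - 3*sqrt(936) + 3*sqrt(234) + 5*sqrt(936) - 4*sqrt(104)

17*sqrt(26)

sqrt(416) = 4*sqrt(26); 3*sqrt(936) = 18*sqrt(26); 3*sqrt(234) = 9*sqrt(26); 5*sqrt(936) = 30*sqrt(26); 4*sqrt(104) = 8*sqrt(26)
Combine: (4 - 18 + 9 + 30 - 8)·sqrt(26) = 17*sqrt(26)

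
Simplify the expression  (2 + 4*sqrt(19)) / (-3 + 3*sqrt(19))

Multiply numerator and denominator by -3*sqrt(19) - 3.
Denominator becomes -162; numerator becomes -234 - 18*sqrt(19).

(sqrt(19) + 13)/9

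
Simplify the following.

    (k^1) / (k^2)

Quotient: (k^-1)

1/k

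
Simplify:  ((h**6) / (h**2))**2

Inside the bracket: h**4
Raise to the power 2: h**8

h**8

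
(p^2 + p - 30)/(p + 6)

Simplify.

Factor: p^2 + p - 30 = (p + 6)*(p - 5)
Cancel the common factor (p + 6).

p - 5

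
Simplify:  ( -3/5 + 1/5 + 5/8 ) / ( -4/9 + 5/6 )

81/140

Numerator: -3/5 + 1/5 + 5/8 = 9/40
Denominator: -4/9 + 5/6 = 7/18
Divide: (9/40) · (18/7) = 81/140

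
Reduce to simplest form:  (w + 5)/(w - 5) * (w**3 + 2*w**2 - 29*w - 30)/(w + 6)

Factor: w**3 + 2*w**2 - 29*w - 30 = (w + 6)*(w + 1)*(w - 5)
Cancel the common factors (w - 5), (w + 6).

w**2 + 6*w + 5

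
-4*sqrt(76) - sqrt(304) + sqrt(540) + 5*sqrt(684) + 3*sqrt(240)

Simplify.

18*sqrt(15) + 18*sqrt(19)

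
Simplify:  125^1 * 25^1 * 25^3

5^11

125^1 = 5^3; 25^1 = 5^2; 25^3 = 5^6
Combine exponents: 5^11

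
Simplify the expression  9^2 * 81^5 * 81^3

9^2 = 3^4; 81^5 = 3^20; 81^3 = 3^12
Combine exponents: 3^36

3^36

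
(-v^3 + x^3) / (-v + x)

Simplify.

v^2 + v*x + x^2

x^3 - v^3 = (-v + x)(v^2 + v*x + x^2).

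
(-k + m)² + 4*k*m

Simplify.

Expand the square and combine the 4*k*m term.

(k + m)²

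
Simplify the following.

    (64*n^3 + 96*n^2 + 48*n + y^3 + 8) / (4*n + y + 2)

Apply the sum-of-cubes factorisation and cancel (4*n + y + 2).

16*n^2 - 4*n*y + 16*n + y^2 - 2*y + 4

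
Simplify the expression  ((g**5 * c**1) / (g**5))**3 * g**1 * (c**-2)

Inside the bracket: c**1
Raise to the power 3: c**3
Multiply by g**1 * (c**-2): add exponents.

c*g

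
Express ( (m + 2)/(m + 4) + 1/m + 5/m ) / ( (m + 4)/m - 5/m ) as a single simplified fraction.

Numerator: (m + 2)/(m + 4) + 1/m + 5/m = (m^2 + 8*m + 24)/(m^2 + 4*m)
Denominator: (m + 4)/m - 5/m = (m - 1)/m
Divide: ((m^2 + 8*m + 24)/(m^2 + 4*m)) · (m/(m - 1)) = (m^2 + 8*m + 24)/(m^2 + 3*m - 4)

(m^2 + 8*m + 24)/(m^2 + 3*m - 4)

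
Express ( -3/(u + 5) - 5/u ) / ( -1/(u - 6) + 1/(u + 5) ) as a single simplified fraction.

(8*u² - 23*u - 150)/(11*u)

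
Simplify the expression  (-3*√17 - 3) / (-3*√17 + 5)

Multiply numerator and denominator by 5 + 3*√17.
Denominator becomes -128; numerator becomes -168 - 24*√17.

(3*√17 + 21)/16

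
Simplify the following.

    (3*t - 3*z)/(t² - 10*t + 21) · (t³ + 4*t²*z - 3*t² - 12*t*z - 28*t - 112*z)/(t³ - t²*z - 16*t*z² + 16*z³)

(-3*t - 12)/(-t² + 4*t*z + 3*t - 12*z)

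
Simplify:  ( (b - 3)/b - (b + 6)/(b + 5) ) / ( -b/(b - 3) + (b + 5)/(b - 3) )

(-4*b^2 - 3*b + 45)/(5*b^2 + 25*b)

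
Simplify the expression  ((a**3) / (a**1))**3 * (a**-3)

Inside the bracket: a**2
Raise to the power 3: a**6
Multiply by (a**-3): add exponents.

a**3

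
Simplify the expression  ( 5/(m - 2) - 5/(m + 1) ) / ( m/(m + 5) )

(15*m + 75)/(m^3 - m^2 - 2*m)

Numerator: 5/(m - 2) - 5/(m + 1) = 15/(m^2 - m - 2)
Denominator: m/(m + 5) = m/(m + 5)
Divide: (15/(m^2 - m - 2)) · ((m + 5)/m) = (15*m + 75)/(m^3 - m^2 - 2*m)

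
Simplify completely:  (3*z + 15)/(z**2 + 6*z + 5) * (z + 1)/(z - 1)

3/(z - 1)

Factor: 3*z + 15 = 3*(z + 5);  z**2 + 6*z + 5 = (z + 5)*(z + 1)
Cancel the common factors (z + 1), (z + 5).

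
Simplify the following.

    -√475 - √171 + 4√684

√475 = 5*√19; √171 = 3*√19; 4√684 = 24*√19
Combine: (-5 - 3 + 24)·√19 = 16*√19

16*√19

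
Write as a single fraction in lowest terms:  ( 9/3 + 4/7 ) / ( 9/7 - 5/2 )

-50/17

Numerator: 9/3 + 4/7 = 25/7
Denominator: 9/7 - 5/2 = -17/14
Divide: (25/7) · (-14/17) = -50/17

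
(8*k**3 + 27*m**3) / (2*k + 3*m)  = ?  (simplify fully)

Apply the sum-of-cubes factorisation and cancel (2*k + 3*m).

4*k**2 - 6*k*m + 9*m**2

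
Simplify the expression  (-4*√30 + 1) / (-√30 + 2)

(7*√30 + 118)/26

Multiply numerator and denominator by 2 + √30.
Denominator becomes -26; numerator becomes -118 - 7*√30.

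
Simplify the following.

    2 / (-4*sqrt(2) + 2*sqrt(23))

(2*sqrt(2) + sqrt(23))/15

Multiply numerator and denominator by 4*sqrt(2) + 2*sqrt(23).
Denominator becomes 60; numerator becomes 8*sqrt(2) + 4*sqrt(23).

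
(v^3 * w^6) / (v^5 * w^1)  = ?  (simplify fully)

w^5/v^2

Quotient: (v^-2) * w^5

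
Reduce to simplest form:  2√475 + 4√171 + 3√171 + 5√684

2√475 = 10*√19; 4√171 = 12*√19; 3√171 = 9*√19; 5√684 = 30*√19
Combine: (10 + 12 + 9 + 30)·√19 = 61*√19

61*√19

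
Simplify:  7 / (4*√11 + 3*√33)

Multiply numerator and denominator by -3*√33 + 4*√11.
Denominator becomes -121; numerator becomes -21*√33 + 28*√11.

(-28*√11 + 21*√33)/121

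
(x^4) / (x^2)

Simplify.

x^2

Quotient: x^2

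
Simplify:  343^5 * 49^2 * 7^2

343^5 = 7^15; 49^2 = 7^4; 7^2 = 7^2
Combine exponents: 7^21

7^21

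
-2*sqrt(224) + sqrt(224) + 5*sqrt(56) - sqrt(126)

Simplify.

2*sqrt(224) = 8*sqrt(14); sqrt(224) = 4*sqrt(14); 5*sqrt(56) = 10*sqrt(14); sqrt(126) = 3*sqrt(14)
Combine: (-8 + 4 + 10 - 3)·sqrt(14) = 3*sqrt(14)

3*sqrt(14)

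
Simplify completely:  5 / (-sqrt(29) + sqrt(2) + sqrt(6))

Group as (sqrt(2) + sqrt(6)) - sqrt(29); multiply by (sqrt(2) + sqrt(6)) + sqrt(29), then rationalise the remaining surd.

(-105*sqrt(29) - 125*sqrt(6) - 165*sqrt(2) - 20*sqrt(87))/393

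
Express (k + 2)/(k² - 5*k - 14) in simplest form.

1/(k - 7)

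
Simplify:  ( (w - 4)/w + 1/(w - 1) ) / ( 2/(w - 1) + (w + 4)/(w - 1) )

Numerator: (w - 4)/w + 1/(w - 1) = (w^2 - 4*w + 4)/(w^2 - w)
Denominator: 2/(w - 1) + (w + 4)/(w - 1) = (w + 6)/(w - 1)
Divide: ((w^2 - 4*w + 4)/(w^2 - w)) · ((w - 1)/(w + 6)) = (w^2 - 4*w + 4)/(w^2 + 6*w)

(w^2 - 4*w + 4)/(w^2 + 6*w)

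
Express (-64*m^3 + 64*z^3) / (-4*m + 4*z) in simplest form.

16*m^2 + 16*m*z + 16*z^2

Factor as (a-b)(a^2+ab+b^2) with a=(4*z), b=(4*m).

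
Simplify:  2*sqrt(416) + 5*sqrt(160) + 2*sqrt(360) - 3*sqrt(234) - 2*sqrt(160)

2*sqrt(416) = 8*sqrt(26); 5*sqrt(160) = 20*sqrt(10); 2*sqrt(360) = 12*sqrt(10); 3*sqrt(234) = 9*sqrt(26); 2*sqrt(160) = 8*sqrt(10)

-sqrt(26) + 24*sqrt(10)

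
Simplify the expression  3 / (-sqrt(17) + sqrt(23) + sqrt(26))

(-16*sqrt(17) + 7*sqrt(26) + 10*sqrt(23) + sqrt(10166))/228

Group as (sqrt(23) + sqrt(26)) - sqrt(17); multiply by (sqrt(23) + sqrt(26)) + sqrt(17), then rationalise the remaining surd.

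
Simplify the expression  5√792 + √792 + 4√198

48*√22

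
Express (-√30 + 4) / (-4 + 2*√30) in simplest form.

Multiply numerator and denominator by -2*√30 - 4.
Denominator becomes -104; numerator becomes -4*√30 + 44.

(-11 + √30)/26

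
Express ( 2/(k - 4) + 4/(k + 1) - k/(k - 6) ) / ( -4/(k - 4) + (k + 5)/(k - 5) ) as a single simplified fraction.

(-k³ + 11*k² - 58*k + 140)/(k³ - 5*k² - 6*k)

Numerator: 2/(k - 4) + 4/(k + 1) - k/(k - 6) = (-k³ + 9*k² - 46*k + 84)/(k³ - 9*k² + 14*k + 24)
Denominator: -4/(k - 4) + (k + 5)/(k - 5) = (k² - 3*k)/(k² - 9*k + 20)
Divide: ((-k³ + 9*k² - 46*k + 84)/(k³ - 9*k² + 14*k + 24)) · ((k² - 9*k + 20)/(k² - 3*k)) = (-k³ + 11*k² - 58*k + 140)/(k³ - 5*k² - 6*k)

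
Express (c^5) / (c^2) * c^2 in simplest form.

Quotient: c^3
Multiply by c^2: add exponents.

c^5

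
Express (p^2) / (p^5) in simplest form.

Quotient: (p^-3)

p^(-3)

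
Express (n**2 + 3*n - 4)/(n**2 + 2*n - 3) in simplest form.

(n + 4)/(n + 3)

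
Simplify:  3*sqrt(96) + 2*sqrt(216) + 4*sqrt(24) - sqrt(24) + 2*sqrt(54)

36*sqrt(6)

3*sqrt(96) = 12*sqrt(6); 2*sqrt(216) = 12*sqrt(6); 4*sqrt(24) = 8*sqrt(6); sqrt(24) = 2*sqrt(6); 2*sqrt(54) = 6*sqrt(6)
Combine: (12 + 12 + 8 - 2 + 6)·sqrt(6) = 36*sqrt(6)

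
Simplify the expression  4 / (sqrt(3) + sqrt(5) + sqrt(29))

(-108*sqrt(5) - 124*sqrt(3) + 8*sqrt(435) + 84*sqrt(29))/381

Group as (sqrt(5) + sqrt(29)) + sqrt(3); multiply by (sqrt(5) + sqrt(29)) - sqrt(3), then rationalise the remaining surd.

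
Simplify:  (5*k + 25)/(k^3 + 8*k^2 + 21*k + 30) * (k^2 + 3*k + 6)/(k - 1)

Factor: 5*k + 25 = 5*(k + 5);  k^3 + 8*k^2 + 21*k + 30 = (k + 5)*(k^2 + 3*k + 6)
Cancel the common factors (k^2 + 3*k + 6), (k + 5).

5/(k - 1)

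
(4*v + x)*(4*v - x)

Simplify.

16*v^2 - x^2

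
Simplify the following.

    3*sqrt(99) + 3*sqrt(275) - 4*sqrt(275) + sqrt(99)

7*sqrt(11)

3*sqrt(99) = 9*sqrt(11); 3*sqrt(275) = 15*sqrt(11); 4*sqrt(275) = 20*sqrt(11); sqrt(99) = 3*sqrt(11)
Combine: (9 + 15 - 20 + 3)·sqrt(11) = 7*sqrt(11)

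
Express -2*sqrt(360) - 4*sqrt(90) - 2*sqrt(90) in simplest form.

-30*sqrt(10)

2*sqrt(360) = 12*sqrt(10); 4*sqrt(90) = 12*sqrt(10); 2*sqrt(90) = 6*sqrt(10)
Combine: (-12 - 12 - 6)·sqrt(10) = -30*sqrt(10)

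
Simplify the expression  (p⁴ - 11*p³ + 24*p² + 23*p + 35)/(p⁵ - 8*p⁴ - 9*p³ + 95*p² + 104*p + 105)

1/(p + 3)

Factor: p⁴ - 11*p³ + 24*p² + 23*p + 35 = (p - 7)·(p - 5)·(p² + p + 1);  p⁵ - 8*p⁴ - 9*p³ + 95*p² + 104*p + 105 = (p - 7)·(p² + p + 1)·(p - 5)·(p + 3)
Cancel the common factors (p² + p + 1), (p - 7), (p - 5).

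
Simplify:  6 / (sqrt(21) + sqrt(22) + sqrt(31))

(-sqrt(14322) + 6*sqrt(31) + 15*sqrt(22) + 16*sqrt(21))/142

Group as (sqrt(21) + sqrt(22)) + sqrt(31); multiply by (sqrt(21) + sqrt(22)) - sqrt(31), then rationalise the remaining surd.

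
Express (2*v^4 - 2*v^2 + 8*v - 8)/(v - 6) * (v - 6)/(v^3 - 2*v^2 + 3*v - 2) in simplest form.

Factor: 2*v^4 - 2*v^2 + 8*v - 8 = 2*(v^2 - v + 2)*(v + 2)*(v - 1);  v^3 - 2*v^2 + 3*v - 2 = (v^2 - v + 2)*(v - 1)
Cancel the common factors (v^2 - v + 2), (v - 1), (v - 6).

2*v + 4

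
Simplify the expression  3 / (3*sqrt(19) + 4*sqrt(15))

Multiply numerator and denominator by -3*sqrt(19) + 4*sqrt(15).
Denominator becomes 69; numerator becomes -9*sqrt(19) + 12*sqrt(15).

(-3*sqrt(19) + 4*sqrt(15))/23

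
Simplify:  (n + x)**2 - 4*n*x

(n - x)**2

Expand the square and combine the 4*n*x term.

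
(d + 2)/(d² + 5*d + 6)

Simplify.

Factor: d² + 5*d + 6 = (d + 3)·(d + 2)
Cancel the common factor (d + 2).

1/(d + 3)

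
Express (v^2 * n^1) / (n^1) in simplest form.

v^2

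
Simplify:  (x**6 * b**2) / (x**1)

Quotient: x**5 * b**2

b**2*x**5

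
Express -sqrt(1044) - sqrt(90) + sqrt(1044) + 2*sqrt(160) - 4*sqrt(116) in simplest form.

sqrt(1044) = 6*sqrt(29); sqrt(90) = 3*sqrt(10); sqrt(1044) = 6*sqrt(29); 2*sqrt(160) = 8*sqrt(10); 4*sqrt(116) = 8*sqrt(29)

-8*sqrt(29) + 5*sqrt(10)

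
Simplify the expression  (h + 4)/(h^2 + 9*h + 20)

1/(h + 5)

Factor: h^2 + 9*h + 20 = (h + 4)*(h + 5)
Cancel the common factor (h + 4).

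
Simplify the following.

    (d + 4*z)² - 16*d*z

After expansion: d² - 8*d*z + 16*z² — a perfect-square trinomial.

(d - 4*z)²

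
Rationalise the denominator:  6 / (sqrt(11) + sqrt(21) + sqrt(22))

(-33*sqrt(42) + 15*sqrt(22) + 18*sqrt(21) + 48*sqrt(11))/206

Group as (sqrt(11) + sqrt(21)) + sqrt(22); multiply by (sqrt(11) + sqrt(21)) - sqrt(22), then rationalise the remaining surd.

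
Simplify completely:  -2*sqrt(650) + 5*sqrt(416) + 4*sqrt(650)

2*sqrt(650) = 10*sqrt(26); 5*sqrt(416) = 20*sqrt(26); 4*sqrt(650) = 20*sqrt(26)
Combine: (-10 + 20 + 20)·sqrt(26) = 30*sqrt(26)

30*sqrt(26)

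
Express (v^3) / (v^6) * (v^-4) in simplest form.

v^(-7)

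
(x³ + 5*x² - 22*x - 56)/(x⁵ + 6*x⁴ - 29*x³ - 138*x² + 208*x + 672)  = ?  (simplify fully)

1/(x² + x - 12)

Factor: x³ + 5*x² - 22*x - 56 = (x + 2)·(x - 4)·(x + 7);  x⁵ + 6*x⁴ - 29*x³ - 138*x² + 208*x + 672 = (x + 7)·(x + 2)·(x - 3)·(x - 4)·(x + 4)
Cancel the common factors (x + 7), (x + 2), (x - 4).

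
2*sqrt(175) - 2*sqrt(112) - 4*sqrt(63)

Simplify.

-10*sqrt(7)

2*sqrt(175) = 10*sqrt(7); 2*sqrt(112) = 8*sqrt(7); 4*sqrt(63) = 12*sqrt(7)
Combine: (10 - 8 - 12)·sqrt(7) = -10*sqrt(7)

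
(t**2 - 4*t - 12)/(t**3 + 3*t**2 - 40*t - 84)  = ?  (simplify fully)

1/(t + 7)

Factor: t**2 - 4*t - 12 = (t + 2)*(t - 6);  t**3 + 3*t**2 - 40*t - 84 = (t - 6)*(t + 2)*(t + 7)
Cancel the common factors (t - 6), (t + 2).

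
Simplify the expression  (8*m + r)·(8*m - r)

64*m² - r²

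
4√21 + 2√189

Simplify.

4√21 = 4*√21; 2√189 = 6*√21
Combine: (4 + 6)·√21 = 10*√21

10*√21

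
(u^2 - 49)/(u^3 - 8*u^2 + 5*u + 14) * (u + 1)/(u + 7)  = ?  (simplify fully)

1/(u - 2)

Factor: u^2 - 49 = (u + 7)*(u - 7);  u^3 - 8*u^2 + 5*u + 14 = (u - 2)*(u - 7)*(u + 1)
Cancel the common factors (u + 1), (u + 7), (u - 7).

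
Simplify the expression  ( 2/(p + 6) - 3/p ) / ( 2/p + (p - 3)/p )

Numerator: 2/(p + 6) - 3/p = (-p - 18)/(p**2 + 6*p)
Denominator: 2/p + (p - 3)/p = (p - 1)/p
Divide: ((-p - 18)/(p**2 + 6*p)) · (p/(p - 1)) = (-p - 18)/(p**2 + 5*p - 6)

(-p - 18)/(p**2 + 5*p - 6)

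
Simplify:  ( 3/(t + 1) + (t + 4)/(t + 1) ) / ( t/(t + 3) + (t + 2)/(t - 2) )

Numerator: 3/(t + 1) + (t + 4)/(t + 1) = (t + 7)/(t + 1)
Denominator: t/(t + 3) + (t + 2)/(t - 2) = (2*t^2 + 3*t + 6)/(t^2 + t - 6)
Divide: ((t + 7)/(t + 1)) · ((t^2 + t - 6)/(2*t^2 + 3*t + 6)) = (t^3 + 8*t^2 + t - 42)/(2*t^3 + 5*t^2 + 9*t + 6)

(t^3 + 8*t^2 + t - 42)/(2*t^3 + 5*t^2 + 9*t + 6)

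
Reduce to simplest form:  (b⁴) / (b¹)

Quotient: b³

b³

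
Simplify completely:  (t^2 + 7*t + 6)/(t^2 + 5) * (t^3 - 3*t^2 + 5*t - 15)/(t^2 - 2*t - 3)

Factor: t^2 + 7*t + 6 = (t + 1)*(t + 6);  t^3 - 3*t^2 + 5*t - 15 = (t^2 + 5)*(t - 3);  t^2 - 2*t - 3 = (t + 1)*(t - 3)
Cancel the common factors (t^2 + 5), (t + 1), (t - 3).

t + 6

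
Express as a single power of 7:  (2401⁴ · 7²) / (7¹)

7^17

2401⁴ = 7^16; 7² = 7^2; 7¹ = 7^1
Combine exponents: 7^17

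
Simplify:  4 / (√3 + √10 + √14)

Group as (√3 + √14) + √10; multiply by (√3 + √14) - √10, then rationalise the remaining surd.

(-16*√105 - 4*√14 + 28*√10 + 84*√3)/119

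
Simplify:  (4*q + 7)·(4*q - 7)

16*q² - 49

Product of conjugates: (P+Q)(P-Q) = P^2 - Q^2.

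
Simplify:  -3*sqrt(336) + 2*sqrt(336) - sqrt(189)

-7*sqrt(21)

3*sqrt(336) = 12*sqrt(21); 2*sqrt(336) = 8*sqrt(21); sqrt(189) = 3*sqrt(21)
Combine: (-12 + 8 - 3)·sqrt(21) = -7*sqrt(21)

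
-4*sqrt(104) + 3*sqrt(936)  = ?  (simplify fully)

10*sqrt(26)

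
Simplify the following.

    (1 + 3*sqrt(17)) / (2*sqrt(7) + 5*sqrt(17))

(-6*sqrt(119) - 2*sqrt(7) + 5*sqrt(17) + 255)/397

Multiply numerator and denominator by -2*sqrt(7) + 5*sqrt(17).
Denominator becomes 397; numerator becomes -6*sqrt(119) - 2*sqrt(7) + 5*sqrt(17) + 255.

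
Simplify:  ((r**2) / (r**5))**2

r**(-6)

Inside the bracket: (r**-3)
Raise to the power 2: (r**-6)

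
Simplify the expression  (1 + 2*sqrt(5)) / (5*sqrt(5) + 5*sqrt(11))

(-10 - sqrt(5) + sqrt(11) + 2*sqrt(55))/30

Multiply numerator and denominator by -5*sqrt(11) + 5*sqrt(5).
Denominator becomes -150; numerator becomes -10*sqrt(55) - 5*sqrt(11) + 5*sqrt(5) + 50.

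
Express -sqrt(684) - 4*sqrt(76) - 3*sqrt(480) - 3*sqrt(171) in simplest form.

-23*sqrt(19) - 12*sqrt(30)

sqrt(684) = 6*sqrt(19); 4*sqrt(76) = 8*sqrt(19); 3*sqrt(480) = 12*sqrt(30); 3*sqrt(171) = 9*sqrt(19)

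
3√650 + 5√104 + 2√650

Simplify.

35*√26

3√650 = 15*√26; 5√104 = 10*√26; 2√650 = 10*√26
Combine: (15 + 10 + 10)·√26 = 35*√26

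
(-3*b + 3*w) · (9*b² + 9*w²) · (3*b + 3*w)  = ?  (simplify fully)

((3*w)+(3*b))((3*w)-(3*b)) = -9*b² + 9*w²; continue pairing.

-81*b⁴ + 81*w⁴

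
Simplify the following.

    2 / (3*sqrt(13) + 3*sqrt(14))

(-2*sqrt(13) + 2*sqrt(14))/3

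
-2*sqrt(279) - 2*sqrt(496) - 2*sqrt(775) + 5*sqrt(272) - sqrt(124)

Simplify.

-26*sqrt(31) + 20*sqrt(17)

2*sqrt(279) = 6*sqrt(31); 2*sqrt(496) = 8*sqrt(31); 2*sqrt(775) = 10*sqrt(31); 5*sqrt(272) = 20*sqrt(17); sqrt(124) = 2*sqrt(31)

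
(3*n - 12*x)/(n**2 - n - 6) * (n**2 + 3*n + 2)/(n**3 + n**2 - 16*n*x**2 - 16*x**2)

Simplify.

3/(n**2 + 4*n*x - 3*n - 12*x)

Factor: 3*n - 12*x = 3*(n - 4*x);  n**2 - n - 6 = (n + 2)*(n - 3);  n**2 + 3*n + 2 = (n + 1)*(n + 2);  n**3 + n**2 - 16*n*x**2 - 16*x**2 = (n + 4*x)*(n - 4*x)*(n + 1)
Cancel the common factors (n + 2), (n + 1), (n - 4*x).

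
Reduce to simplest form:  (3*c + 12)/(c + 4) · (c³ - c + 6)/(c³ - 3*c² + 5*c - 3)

(3*c + 6)/(c - 1)

Factor: 3*c + 12 = 3·(c + 4);  c³ - c + 6 = (c² - 2*c + 3)·(c + 2);  c³ - 3*c² + 5*c - 3 = (c - 1)·(c² - 2*c + 3)
Cancel the common factors (c² - 2*c + 3), (c + 4).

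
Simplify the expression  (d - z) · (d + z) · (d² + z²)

d⁴ - z⁴

Pair the conjugate factors: (d+z)(d-z) = d² - z², then repeat with the next factor.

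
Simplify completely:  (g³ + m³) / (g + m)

g² - g*m + m²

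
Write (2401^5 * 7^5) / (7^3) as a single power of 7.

7^22

2401^5 = 7^20; 7^5 = 7^5; 7^3 = 7^3
Combine exponents: 7^22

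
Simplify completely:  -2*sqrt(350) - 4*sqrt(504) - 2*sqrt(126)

2*sqrt(350) = 10*sqrt(14); 4*sqrt(504) = 24*sqrt(14); 2*sqrt(126) = 6*sqrt(14)
Combine: (-10 - 24 - 6)·sqrt(14) = -40*sqrt(14)

-40*sqrt(14)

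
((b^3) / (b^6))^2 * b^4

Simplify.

Inside the bracket: (b^-3)
Raise to the power 2: (b^-6)
Multiply by b^4: add exponents.

b^(-2)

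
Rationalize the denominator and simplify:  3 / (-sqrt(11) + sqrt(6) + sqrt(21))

Group as (sqrt(6) + sqrt(21)) - sqrt(11); multiply by (sqrt(6) + sqrt(21)) + sqrt(11), then rationalise the remaining surd.

(-24*sqrt(11) - 6*sqrt(21) + 39*sqrt(6) + 9*sqrt(154))/124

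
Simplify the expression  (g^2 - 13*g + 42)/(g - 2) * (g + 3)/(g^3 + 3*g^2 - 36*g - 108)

(g - 7)/(g^2 + 4*g - 12)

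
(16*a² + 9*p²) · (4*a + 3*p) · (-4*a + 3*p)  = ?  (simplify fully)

Pair the conjugate factors: ((3*p)+(4*a))((3*p)-(4*a)) = -16*a² + 9*p², then repeat with the next factor.

-256*a⁴ + 81*p⁴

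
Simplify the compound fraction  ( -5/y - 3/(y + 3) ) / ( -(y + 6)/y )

Numerator: -5/y - 3/(y + 3) = (-8*y - 15)/(y^2 + 3*y)
Denominator: -(y + 6)/y = (-y - 6)/y
Divide: ((-8*y - 15)/(y^2 + 3*y)) · (y/(-y - 6)) = (8*y + 15)/(y^2 + 9*y + 18)

(8*y + 15)/(y^2 + 9*y + 18)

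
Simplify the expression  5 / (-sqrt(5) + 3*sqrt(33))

(5*sqrt(5) + 15*sqrt(33))/292

Multiply numerator and denominator by sqrt(5) + 3*sqrt(33).
Denominator becomes 292; numerator becomes 5*sqrt(5) + 15*sqrt(33).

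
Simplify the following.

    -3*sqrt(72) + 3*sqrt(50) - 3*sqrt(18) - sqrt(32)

-16*sqrt(2)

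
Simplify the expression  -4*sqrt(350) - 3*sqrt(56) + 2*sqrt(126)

-20*sqrt(14)

4*sqrt(350) = 20*sqrt(14); 3*sqrt(56) = 6*sqrt(14); 2*sqrt(126) = 6*sqrt(14)
Combine: (-20 - 6 + 6)·sqrt(14) = -20*sqrt(14)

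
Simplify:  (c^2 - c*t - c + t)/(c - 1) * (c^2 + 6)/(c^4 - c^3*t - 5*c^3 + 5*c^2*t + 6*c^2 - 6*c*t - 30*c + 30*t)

1/(c - 5)

Factor: c^2 - c*t - c + t = (c - t)*(c - 1);  c^4 - c^3*t - 5*c^3 + 5*c^2*t + 6*c^2 - 6*c*t - 30*c + 30*t = (c - t)*(c^2 + 6)*(c - 5)
Cancel the common factors (c^2 + 6), (c - t), (c - 1).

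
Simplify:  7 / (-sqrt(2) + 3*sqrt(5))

(7*sqrt(2) + 21*sqrt(5))/43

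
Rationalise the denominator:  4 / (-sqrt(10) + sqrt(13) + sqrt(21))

Group as (sqrt(13) + sqrt(21)) - sqrt(10); multiply by (sqrt(13) + sqrt(21)) + sqrt(10), then rationalise the remaining surd.

(-24*sqrt(10) + 2*sqrt(21) + 18*sqrt(13) + 2*sqrt(2730))/129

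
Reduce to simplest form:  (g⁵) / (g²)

Quotient: g³

g³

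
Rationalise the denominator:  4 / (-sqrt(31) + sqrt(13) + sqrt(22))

(-2*sqrt(31) + 11*sqrt(22) + 20*sqrt(13) + sqrt(8866))/141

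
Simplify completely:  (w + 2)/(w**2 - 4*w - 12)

Factor: w**2 - 4*w - 12 = (w - 6)*(w + 2)
Cancel the common factor (w + 2).

1/(w - 6)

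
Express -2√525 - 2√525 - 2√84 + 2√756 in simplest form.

-12*√21

2√525 = 10*√21; 2√525 = 10*√21; 2√84 = 4*√21; 2√756 = 12*√21
Combine: (-10 - 10 - 4 + 12)·√21 = -12*√21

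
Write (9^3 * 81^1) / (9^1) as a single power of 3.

9^3 = 3^6; 81^1 = 3^4; 9^1 = 3^2
Combine exponents: 3^8

3^8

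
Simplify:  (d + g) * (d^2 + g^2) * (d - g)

d^4 - g^4

Pair the conjugate factors: (d+g)(d-g) = d^2 - g^2, then repeat with the next factor.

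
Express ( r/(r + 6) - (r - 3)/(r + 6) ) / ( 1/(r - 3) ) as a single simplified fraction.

(3*r - 9)/(r + 6)

Numerator: r/(r + 6) - (r - 3)/(r + 6) = 3/(r + 6)
Denominator: 1/(r - 3) = 1/(r - 3)
Divide: (3/(r + 6)) · (r - 3) = (3*r - 9)/(r + 6)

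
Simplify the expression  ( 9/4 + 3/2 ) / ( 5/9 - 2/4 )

Numerator: 9/4 + 3/2 = 15/4
Denominator: 5/9 - 2/4 = 1/18
Divide: (15/4) · (18) = 135/2

135/2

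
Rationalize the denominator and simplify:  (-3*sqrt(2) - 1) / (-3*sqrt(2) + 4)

(15*sqrt(2) + 22)/2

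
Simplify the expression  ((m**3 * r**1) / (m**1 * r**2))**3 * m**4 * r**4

m**10*r

Inside the bracket: m**2 * (r**-1)
Raise to the power 3: m**6 * (r**-3)
Multiply by m**4 * r**4: add exponents.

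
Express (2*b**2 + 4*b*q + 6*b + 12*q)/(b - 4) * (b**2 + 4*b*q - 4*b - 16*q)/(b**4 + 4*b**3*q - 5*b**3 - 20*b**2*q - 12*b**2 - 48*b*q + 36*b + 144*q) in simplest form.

Factor: 2*b**2 + 4*b*q + 6*b + 12*q = 2*(b + 3)*(b + 2*q);  b**2 + 4*b*q - 4*b - 16*q = (b - 4)*(b + 4*q);  b**4 + 4*b**3*q - 5*b**3 - 20*b**2*q - 12*b**2 - 48*b*q + 36*b + 144*q = (b + 3)*(b - 2)*(b - 6)*(b + 4*q)
Cancel the common factors (b + 4*q), (b - 4), (b + 3).

(2*b + 4*q)/(b**2 - 8*b + 12)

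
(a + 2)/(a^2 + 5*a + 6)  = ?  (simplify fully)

Factor: a^2 + 5*a + 6 = (a + 3)*(a + 2)
Cancel the common factor (a + 2).

1/(a + 3)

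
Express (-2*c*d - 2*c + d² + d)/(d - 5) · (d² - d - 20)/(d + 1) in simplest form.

Factor: -2*c*d - 2*c + d² + d = (d + 1)·(-2*c + d);  d² - d - 20 = (d + 4)·(d - 5)
Cancel the common factors (d + 1), (d - 5).

-2*c*d - 8*c + d² + 4*d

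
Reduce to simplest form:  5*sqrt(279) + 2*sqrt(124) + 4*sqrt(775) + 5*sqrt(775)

64*sqrt(31)

5*sqrt(279) = 15*sqrt(31); 2*sqrt(124) = 4*sqrt(31); 4*sqrt(775) = 20*sqrt(31); 5*sqrt(775) = 25*sqrt(31)
Combine: (15 + 4 + 20 + 25)·sqrt(31) = 64*sqrt(31)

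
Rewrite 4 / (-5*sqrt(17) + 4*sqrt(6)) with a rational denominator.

(-20*sqrt(17) - 16*sqrt(6))/329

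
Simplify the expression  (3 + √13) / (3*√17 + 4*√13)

(-3*√221 - 9*√17 + 12*√13 + 52)/55

Multiply numerator and denominator by -3*√17 + 4*√13.
Denominator becomes 55; numerator becomes -3*√221 - 9*√17 + 12*√13 + 52.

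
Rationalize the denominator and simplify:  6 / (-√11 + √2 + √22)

(-78*√11 - 54*√22 + 186*√2 + 264)/7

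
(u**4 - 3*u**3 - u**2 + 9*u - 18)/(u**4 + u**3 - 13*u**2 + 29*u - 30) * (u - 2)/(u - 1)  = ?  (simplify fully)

Factor: u**4 - 3*u**3 - u**2 + 9*u - 18 = (u**2 - 2*u + 3)*(u + 2)*(u - 3);  u**4 + u**3 - 13*u**2 + 29*u - 30 = (u + 5)*(u - 2)*(u**2 - 2*u + 3)
Cancel the common factors (u**2 - 2*u + 3), (u - 2).

(u**2 - u - 6)/(u**2 + 4*u - 5)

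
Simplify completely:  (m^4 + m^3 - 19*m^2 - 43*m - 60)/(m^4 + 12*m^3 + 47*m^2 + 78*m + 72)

Factor: m^4 + m^3 - 19*m^2 - 43*m - 60 = (m - 5)*(m + 4)*(m^2 + 2*m + 3);  m^4 + 12*m^3 + 47*m^2 + 78*m + 72 = (m^2 + 2*m + 3)*(m + 4)*(m + 6)
Cancel the common factors (m^2 + 2*m + 3), (m + 4).

(m - 5)/(m + 6)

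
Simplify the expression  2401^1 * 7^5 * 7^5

7^14

2401^1 = 7^4; 7^5 = 7^5; 7^5 = 7^5
Combine exponents: 7^14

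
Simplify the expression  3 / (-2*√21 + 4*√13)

(3*√21 + 6*√13)/62

Multiply numerator and denominator by 2*√21 + 4*√13.
Denominator becomes 124; numerator becomes 6*√21 + 12*√13.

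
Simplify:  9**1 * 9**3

3**8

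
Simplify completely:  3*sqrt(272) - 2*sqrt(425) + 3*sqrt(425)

17*sqrt(17)

3*sqrt(272) = 12*sqrt(17); 2*sqrt(425) = 10*sqrt(17); 3*sqrt(425) = 15*sqrt(17)
Combine: (12 - 10 + 15)·sqrt(17) = 17*sqrt(17)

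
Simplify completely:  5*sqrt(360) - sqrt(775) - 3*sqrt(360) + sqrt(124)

5*sqrt(360) = 30*sqrt(10); sqrt(775) = 5*sqrt(31); 3*sqrt(360) = 18*sqrt(10); sqrt(124) = 2*sqrt(31)

-3*sqrt(31) + 12*sqrt(10)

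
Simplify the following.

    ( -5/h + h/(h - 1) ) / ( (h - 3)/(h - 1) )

(h**2 - 5*h + 5)/(h**2 - 3*h)

Numerator: -5/h + h/(h - 1) = (h**2 - 5*h + 5)/(h**2 - h)
Denominator: (h - 3)/(h - 1) = (h - 3)/(h - 1)
Divide: ((h**2 - 5*h + 5)/(h**2 - h)) · ((h - 1)/(h - 3)) = (h**2 - 5*h + 5)/(h**2 - 3*h)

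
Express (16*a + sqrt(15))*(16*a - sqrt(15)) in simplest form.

256*a^2 - 15

(16*a)^2 - (sqrt(15))^2 = 256*a^2 - 15.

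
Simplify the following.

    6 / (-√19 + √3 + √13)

Group as (√3 + √13) - √19; multiply by (√3 + √13) + √19, then rationalise the remaining surd.

(6*√19 + 18*√13 + 58*√3 + 4*√741)/49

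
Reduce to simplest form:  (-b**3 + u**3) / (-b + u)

Apply the difference-of-cubes factorisation and cancel (-b + u).

b**2 + b*u + u**2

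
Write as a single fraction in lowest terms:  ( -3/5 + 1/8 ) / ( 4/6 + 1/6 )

-57/100

Numerator: -3/5 + 1/8 = -19/40
Denominator: 4/6 + 1/6 = 5/6
Divide: (-19/40) · (6/5) = -57/100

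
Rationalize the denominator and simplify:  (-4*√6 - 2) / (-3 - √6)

(-18 + 10*√6)/3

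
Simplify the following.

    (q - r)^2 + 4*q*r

(q + r)^2

Expand the square and combine the 4*q*r term.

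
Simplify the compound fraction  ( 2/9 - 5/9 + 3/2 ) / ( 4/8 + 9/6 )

Numerator: 2/9 - 5/9 + 3/2 = 7/6
Denominator: 4/8 + 9/6 = 2
Divide: (7/6) · (1/2) = 7/12

7/12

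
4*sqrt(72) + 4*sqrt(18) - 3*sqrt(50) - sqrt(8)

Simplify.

19*sqrt(2)

4*sqrt(72) = 24*sqrt(2); 4*sqrt(18) = 12*sqrt(2); 3*sqrt(50) = 15*sqrt(2); sqrt(8) = 2*sqrt(2)
Combine: (24 + 12 - 15 - 2)·sqrt(2) = 19*sqrt(2)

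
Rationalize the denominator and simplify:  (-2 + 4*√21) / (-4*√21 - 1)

Multiply numerator and denominator by -1 + 4*√21.
Denominator becomes -335; numerator becomes -12*√21 + 338.

(-338 + 12*√21)/335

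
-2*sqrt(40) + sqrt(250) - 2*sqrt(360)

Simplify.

-11*sqrt(10)

2*sqrt(40) = 4*sqrt(10); sqrt(250) = 5*sqrt(10); 2*sqrt(360) = 12*sqrt(10)
Combine: (-4 + 5 - 12)·sqrt(10) = -11*sqrt(10)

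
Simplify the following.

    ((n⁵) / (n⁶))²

n^(-2)

Inside the bracket: (n^-1)
Raise to the power 2: (n^-2)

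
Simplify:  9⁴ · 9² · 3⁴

9⁴ = 3^8; 9² = 3^4; 3⁴ = 3^4
Combine exponents: 3^16

3^16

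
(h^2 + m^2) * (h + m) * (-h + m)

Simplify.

-h^4 + m^4

Pair the conjugate factors: (m+h)(m-h) = -h^2 + m^2, then repeat with the next factor.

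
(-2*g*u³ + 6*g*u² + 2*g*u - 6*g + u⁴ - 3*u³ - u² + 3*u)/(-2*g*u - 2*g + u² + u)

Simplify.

u² - 4*u + 3

Factor: -2*g*u³ + 6*g*u² + 2*g*u - 6*g + u⁴ - 3*u³ - u² + 3*u = (u - 3)·(u + 1)·(u - 1)·(-2*g + u);  -2*g*u - 2*g + u² + u = (u + 1)·(-2*g + u)
Cancel the common factors (-2*g + u), (u + 1).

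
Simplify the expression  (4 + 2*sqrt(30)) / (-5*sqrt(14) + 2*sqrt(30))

(-10*sqrt(105) - 60 - 10*sqrt(14) - 4*sqrt(30))/115

Multiply numerator and denominator by 2*sqrt(30) + 5*sqrt(14).
Denominator becomes -230; numerator becomes 8*sqrt(30) + 20*sqrt(14) + 120 + 20*sqrt(105).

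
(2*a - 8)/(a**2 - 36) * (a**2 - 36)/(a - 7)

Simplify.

Factor: 2*a - 8 = 2*(a - 4);  a**2 - 36 = (a - 6)*(a + 6);  a**2 - 36 = (a - 6)*(a + 6)
Cancel the common factors (a - 6), (a + 6).

(2*a - 8)/(a - 7)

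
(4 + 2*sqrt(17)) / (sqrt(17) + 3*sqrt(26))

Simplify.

Multiply numerator and denominator by -3*sqrt(26) + sqrt(17).
Denominator becomes -217; numerator becomes -6*sqrt(442) - 12*sqrt(26) + 4*sqrt(17) + 34.

(-34 - 4*sqrt(17) + 12*sqrt(26) + 6*sqrt(442))/217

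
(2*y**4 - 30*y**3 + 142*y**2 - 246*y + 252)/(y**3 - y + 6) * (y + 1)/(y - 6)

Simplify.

(2*y**2 - 12*y - 14)/(y + 2)

Factor: 2*y**4 - 30*y**3 + 142*y**2 - 246*y + 252 = 2*(y - 6)*(y**2 - 2*y + 3)*(y - 7);  y**3 - y + 6 = (y**2 - 2*y + 3)*(y + 2)
Cancel the common factors (y**2 - 2*y + 3), (y - 6).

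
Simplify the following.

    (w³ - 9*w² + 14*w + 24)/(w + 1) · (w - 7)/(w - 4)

w² - 13*w + 42

Factor: w³ - 9*w² + 14*w + 24 = (w - 4)·(w - 6)·(w + 1)
Cancel the common factors (w + 1), (w - 4).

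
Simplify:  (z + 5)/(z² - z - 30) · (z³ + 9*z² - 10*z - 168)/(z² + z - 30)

(z² + 3*z - 28)/(z² - 11*z + 30)

Factor: z² - z - 30 = (z + 5)·(z - 6);  z³ + 9*z² - 10*z - 168 = (z + 6)·(z + 7)·(z - 4);  z² + z - 30 = (z + 6)·(z - 5)
Cancel the common factors (z + 6), (z + 5).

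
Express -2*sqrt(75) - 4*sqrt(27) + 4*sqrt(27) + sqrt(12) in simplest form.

-8*sqrt(3)

2*sqrt(75) = 10*sqrt(3); 4*sqrt(27) = 12*sqrt(3); 4*sqrt(27) = 12*sqrt(3); sqrt(12) = 2*sqrt(3)
Combine: (-10 - 12 + 12 + 2)·sqrt(3) = -8*sqrt(3)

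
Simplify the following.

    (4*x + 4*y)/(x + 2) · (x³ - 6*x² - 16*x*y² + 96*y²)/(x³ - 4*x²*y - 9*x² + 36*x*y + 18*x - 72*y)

(4*x² + 20*x*y + 16*y²)/(x² - x - 6)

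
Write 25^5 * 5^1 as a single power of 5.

5^11

25^5 = 5^10; 5^1 = 5^1
Combine exponents: 5^11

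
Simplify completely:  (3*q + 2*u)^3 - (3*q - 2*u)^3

108*q^2*u + 16*u^3

Binomially expand both and collect terms in (3*q), (2*u).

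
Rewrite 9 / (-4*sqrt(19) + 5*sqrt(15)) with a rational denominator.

(36*sqrt(19) + 45*sqrt(15))/71

Multiply numerator and denominator by 4*sqrt(19) + 5*sqrt(15).
Denominator becomes 71; numerator becomes 36*sqrt(19) + 45*sqrt(15).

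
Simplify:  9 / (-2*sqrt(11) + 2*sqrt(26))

Multiply numerator and denominator by 2*sqrt(11) + 2*sqrt(26).
Denominator becomes 60; numerator becomes 18*sqrt(11) + 18*sqrt(26).

(3*sqrt(11) + 3*sqrt(26))/10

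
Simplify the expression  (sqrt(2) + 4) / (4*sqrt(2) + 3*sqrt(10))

(-8*sqrt(2) - 4 + 3*sqrt(5) + 6*sqrt(10))/29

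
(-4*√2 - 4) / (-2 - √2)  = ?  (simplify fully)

Multiply numerator and denominator by -2 + √2.
Denominator becomes 2; numerator becomes 4*√2.

2*√2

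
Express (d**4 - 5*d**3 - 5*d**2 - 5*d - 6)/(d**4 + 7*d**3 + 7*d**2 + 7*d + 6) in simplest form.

(d - 6)/(d + 6)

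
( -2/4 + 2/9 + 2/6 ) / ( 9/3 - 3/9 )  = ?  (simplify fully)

Numerator: -2/4 + 2/9 + 2/6 = 1/18
Denominator: 9/3 - 3/9 = 8/3
Divide: (1/18) · (3/8) = 1/48

1/48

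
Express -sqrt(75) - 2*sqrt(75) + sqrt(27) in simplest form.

sqrt(75) = 5*sqrt(3); 2*sqrt(75) = 10*sqrt(3); sqrt(27) = 3*sqrt(3)
Combine: (-5 - 10 + 3)·sqrt(3) = -12*sqrt(3)

-12*sqrt(3)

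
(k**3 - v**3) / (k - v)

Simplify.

k**2 + k*v + v**2

k**3 - v**3 = (k - v)(k**2 + k*v + v**2).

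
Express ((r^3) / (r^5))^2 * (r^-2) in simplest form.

r^(-6)

Inside the bracket: (r^-2)
Raise to the power 2: (r^-4)
Multiply by (r^-2): add exponents.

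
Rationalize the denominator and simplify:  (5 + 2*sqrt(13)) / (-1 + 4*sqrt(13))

Multiply numerator and denominator by -4*sqrt(13) - 1.
Denominator becomes -207; numerator becomes -109 - 22*sqrt(13).

(22*sqrt(13) + 109)/207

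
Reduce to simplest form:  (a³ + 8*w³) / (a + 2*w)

Apply the sum-of-cubes factorisation and cancel (a + 2*w).

a² - 2*a*w + 4*w²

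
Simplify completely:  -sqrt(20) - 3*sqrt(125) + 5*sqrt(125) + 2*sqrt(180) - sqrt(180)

14*sqrt(5)

sqrt(20) = 2*sqrt(5); 3*sqrt(125) = 15*sqrt(5); 5*sqrt(125) = 25*sqrt(5); 2*sqrt(180) = 12*sqrt(5); sqrt(180) = 6*sqrt(5)
Combine: (-2 - 15 + 25 + 12 - 6)·sqrt(5) = 14*sqrt(5)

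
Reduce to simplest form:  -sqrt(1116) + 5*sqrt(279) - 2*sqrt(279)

3*sqrt(31)

sqrt(1116) = 6*sqrt(31); 5*sqrt(279) = 15*sqrt(31); 2*sqrt(279) = 6*sqrt(31)
Combine: (-6 + 15 - 6)·sqrt(31) = 3*sqrt(31)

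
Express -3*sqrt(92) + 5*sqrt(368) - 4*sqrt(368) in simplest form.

3*sqrt(92) = 6*sqrt(23); 5*sqrt(368) = 20*sqrt(23); 4*sqrt(368) = 16*sqrt(23)
Combine: (-6 + 20 - 16)·sqrt(23) = -2*sqrt(23)

-2*sqrt(23)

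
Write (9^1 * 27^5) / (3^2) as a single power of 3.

3^15

9^1 = 3^2; 27^5 = 3^15; 3^2 = 3^2
Combine exponents: 3^15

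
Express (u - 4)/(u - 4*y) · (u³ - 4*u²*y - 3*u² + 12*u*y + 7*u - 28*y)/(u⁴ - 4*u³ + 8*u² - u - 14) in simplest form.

Factor: u³ - 4*u²*y - 3*u² + 12*u*y + 7*u - 28*y = (u - 4*y)·(u² - 3*u + 7);  u⁴ - 4*u³ + 8*u² - u - 14 = (u - 2)·(u² - 3*u + 7)·(u + 1)
Cancel the common factors (u² - 3*u + 7), (u - 4*y).

(u - 4)/(u² - u - 2)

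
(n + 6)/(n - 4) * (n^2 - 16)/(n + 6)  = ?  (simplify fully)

n + 4

Factor: n^2 - 16 = (n - 4)*(n + 4)
Cancel the common factors (n + 6), (n - 4).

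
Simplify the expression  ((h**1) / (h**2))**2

Inside the bracket: (h**-1)
Raise to the power 2: (h**-2)

h**(-2)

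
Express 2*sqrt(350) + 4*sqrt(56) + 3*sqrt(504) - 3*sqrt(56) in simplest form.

30*sqrt(14)

2*sqrt(350) = 10*sqrt(14); 4*sqrt(56) = 8*sqrt(14); 3*sqrt(504) = 18*sqrt(14); 3*sqrt(56) = 6*sqrt(14)
Combine: (10 + 8 + 18 - 6)·sqrt(14) = 30*sqrt(14)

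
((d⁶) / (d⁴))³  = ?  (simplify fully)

d⁶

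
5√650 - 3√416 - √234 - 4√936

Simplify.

5√650 = 25*√26; 3√416 = 12*√26; √234 = 3*√26; 4√936 = 24*√26
Combine: (25 - 12 - 3 - 24)·√26 = -14*√26

-14*√26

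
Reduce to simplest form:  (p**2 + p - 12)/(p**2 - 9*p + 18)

Factor: p**2 + p - 12 = (p + 4)*(p - 3);  p**2 - 9*p + 18 = (p - 6)*(p - 3)
Cancel the common factor (p - 3).

(p + 4)/(p - 6)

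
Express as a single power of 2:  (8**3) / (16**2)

2**1

8**3 = 2**9; 16**2 = 2**8
Combine exponents: 2**1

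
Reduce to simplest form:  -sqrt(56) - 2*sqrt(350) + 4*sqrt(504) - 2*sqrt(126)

sqrt(56) = 2*sqrt(14); 2*sqrt(350) = 10*sqrt(14); 4*sqrt(504) = 24*sqrt(14); 2*sqrt(126) = 6*sqrt(14)
Combine: (-2 - 10 + 24 - 6)·sqrt(14) = 6*sqrt(14)

6*sqrt(14)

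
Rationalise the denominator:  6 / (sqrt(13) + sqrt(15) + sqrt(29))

Group as (sqrt(13) + sqrt(29)) + sqrt(15); multiply by (sqrt(13) + sqrt(29)) - sqrt(15), then rationalise the remaining surd.

(-12*sqrt(5655) - 6*sqrt(29) + 162*sqrt(15) + 186*sqrt(13))/779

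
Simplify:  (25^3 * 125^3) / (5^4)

5^11

25^3 = 5^6; 125^3 = 5^9; 5^4 = 5^4
Combine exponents: 5^11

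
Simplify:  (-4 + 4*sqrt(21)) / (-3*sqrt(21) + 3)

Multiply numerator and denominator by 3 + 3*sqrt(21).
Denominator becomes -180; numerator becomes 240.

-4/3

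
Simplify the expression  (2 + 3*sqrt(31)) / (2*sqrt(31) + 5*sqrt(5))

Multiply numerator and denominator by -5*sqrt(5) + 2*sqrt(31).
Denominator becomes -1; numerator becomes -15*sqrt(155) - 10*sqrt(5) + 4*sqrt(31) + 186.

-186 - 4*sqrt(31) + 10*sqrt(5) + 15*sqrt(155)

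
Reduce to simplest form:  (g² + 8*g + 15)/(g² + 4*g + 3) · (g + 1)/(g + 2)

Factor: g² + 8*g + 15 = (g + 3)·(g + 5);  g² + 4*g + 3 = (g + 3)·(g + 1)
Cancel the common factors (g + 1), (g + 3).

(g + 5)/(g + 2)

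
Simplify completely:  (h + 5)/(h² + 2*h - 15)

1/(h - 3)

Factor: h² + 2*h - 15 = (h - 3)·(h + 5)
Cancel the common factor (h + 5).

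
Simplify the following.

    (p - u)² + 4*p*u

(p + u)²

Expanding gives p² + 2*p*u + u², a perfect square.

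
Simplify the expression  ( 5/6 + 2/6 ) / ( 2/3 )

7/4

Numerator: 5/6 + 2/6 = 7/6
Denominator: 2/3 = 2/3
Divide: (7/6) · (3/2) = 7/4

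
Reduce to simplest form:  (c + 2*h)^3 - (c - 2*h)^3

Write as f(c,(2*h)) - f(c,-(2*h)) and expand.

12*c^2*h + 16*h^3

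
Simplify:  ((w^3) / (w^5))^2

w^(-4)

Inside the bracket: (w^-2)
Raise to the power 2: (w^-4)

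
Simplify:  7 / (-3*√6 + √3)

Multiply numerator and denominator by √3 + 3*√6.
Denominator becomes -51; numerator becomes 7*√3 + 21*√6.

(-21*√6 - 7*√3)/51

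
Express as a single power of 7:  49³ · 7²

49³ = 7^6; 7² = 7^2
Combine exponents: 7^8

7^8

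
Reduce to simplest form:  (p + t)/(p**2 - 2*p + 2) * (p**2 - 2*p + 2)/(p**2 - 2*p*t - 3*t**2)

Factor: p**2 - 2*p*t - 3*t**2 = (p - 3*t)*(p + t)
Cancel the common factors (p**2 - 2*p + 2), (p + t).

1/(p - 3*t)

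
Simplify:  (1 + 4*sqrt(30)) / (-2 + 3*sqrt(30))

(11*sqrt(30) + 362)/266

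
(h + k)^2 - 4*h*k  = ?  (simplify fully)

(h - k)^2

Expand the square and combine the 4*h*k term.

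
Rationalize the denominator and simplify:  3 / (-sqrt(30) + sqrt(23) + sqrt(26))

(-19*sqrt(30) + 27*sqrt(26) + 33*sqrt(23) + 4*sqrt(4485))/677

Group as (sqrt(23) + sqrt(26)) - sqrt(30); multiply by (sqrt(23) + sqrt(26)) + sqrt(30), then rationalise the remaining surd.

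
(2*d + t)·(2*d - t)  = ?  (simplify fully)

(2*d)^2 - (t)^2 = 4*d² - t².

4*d² - t²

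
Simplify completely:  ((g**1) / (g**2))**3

Inside the bracket: (g**-1)
Raise to the power 3: (g**-3)

g**(-3)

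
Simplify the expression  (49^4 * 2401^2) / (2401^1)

7^12

49^4 = 7^8; 2401^2 = 7^8; 2401^1 = 7^4
Combine exponents: 7^12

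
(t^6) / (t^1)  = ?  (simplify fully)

Quotient: t^5

t^5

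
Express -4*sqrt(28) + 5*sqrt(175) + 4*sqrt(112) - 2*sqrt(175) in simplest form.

23*sqrt(7)

4*sqrt(28) = 8*sqrt(7); 5*sqrt(175) = 25*sqrt(7); 4*sqrt(112) = 16*sqrt(7); 2*sqrt(175) = 10*sqrt(7)
Combine: (-8 + 25 + 16 - 10)·sqrt(7) = 23*sqrt(7)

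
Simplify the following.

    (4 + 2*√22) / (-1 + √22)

Multiply numerator and denominator by -√22 - 1.
Denominator becomes -21; numerator becomes -48 - 6*√22.

(2*√22 + 16)/7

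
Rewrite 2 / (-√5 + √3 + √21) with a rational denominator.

(-46*√3 - 12*√35 + 38*√5 + 26*√21)/109

Group as (√3 + √21) - √5; multiply by (√3 + √21) + √5, then rationalise the remaining surd.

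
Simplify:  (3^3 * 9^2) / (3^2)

3^5

3^3 = 3^3; 9^2 = 3^4; 3^2 = 3^2
Combine exponents: 3^5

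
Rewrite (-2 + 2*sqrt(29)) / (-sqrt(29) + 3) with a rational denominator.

(-13 - sqrt(29))/5

Multiply numerator and denominator by 3 + sqrt(29).
Denominator becomes -20; numerator becomes 4*sqrt(29) + 52.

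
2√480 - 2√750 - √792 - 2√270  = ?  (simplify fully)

2√480 = 8*√30; 2√750 = 10*√30; √792 = 6*√22; 2√270 = 6*√30

-8*√30 - 6*√22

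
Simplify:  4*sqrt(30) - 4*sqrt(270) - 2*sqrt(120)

-12*sqrt(30)

4*sqrt(30) = 4*sqrt(30); 4*sqrt(270) = 12*sqrt(30); 2*sqrt(120) = 4*sqrt(30)
Combine: (4 - 12 - 4)·sqrt(30) = -12*sqrt(30)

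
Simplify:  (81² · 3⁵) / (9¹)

3^11

81² = 3^8; 3⁵ = 3^5; 9¹ = 3^2
Combine exponents: 3^11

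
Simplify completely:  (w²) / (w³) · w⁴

Quotient: (w^-1)
Multiply by w⁴: add exponents.

w³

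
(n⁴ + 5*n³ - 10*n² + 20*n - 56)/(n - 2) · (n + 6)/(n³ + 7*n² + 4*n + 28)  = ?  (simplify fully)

Factor: n⁴ + 5*n³ - 10*n² + 20*n - 56 = (n² + 4)·(n - 2)·(n + 7);  n³ + 7*n² + 4*n + 28 = (n + 7)·(n² + 4)
Cancel the common factors (n² + 4), (n + 7), (n - 2).

n + 6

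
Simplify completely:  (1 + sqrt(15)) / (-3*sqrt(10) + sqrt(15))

(-15*sqrt(6) - 15 - 3*sqrt(10) - sqrt(15))/75

Multiply numerator and denominator by sqrt(15) + 3*sqrt(10).
Denominator becomes -75; numerator becomes sqrt(15) + 3*sqrt(10) + 15 + 15*sqrt(6).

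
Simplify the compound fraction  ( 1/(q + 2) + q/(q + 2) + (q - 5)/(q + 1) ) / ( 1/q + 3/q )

Numerator: 1/(q + 2) + q/(q + 2) + (q - 5)/(q + 1) = (2*q^2 - q - 9)/(q^2 + 3*q + 2)
Denominator: 1/q + 3/q = 4/q
Divide: ((2*q^2 - q - 9)/(q^2 + 3*q + 2)) · (q/4) = (2*q^3 - q^2 - 9*q)/(4*q^2 + 12*q + 8)

(2*q^3 - q^2 - 9*q)/(4*q^2 + 12*q + 8)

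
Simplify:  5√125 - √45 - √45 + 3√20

25*√5

5√125 = 25*√5; √45 = 3*√5; √45 = 3*√5; 3√20 = 6*√5
Combine: (25 - 3 - 3 + 6)·√5 = 25*√5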